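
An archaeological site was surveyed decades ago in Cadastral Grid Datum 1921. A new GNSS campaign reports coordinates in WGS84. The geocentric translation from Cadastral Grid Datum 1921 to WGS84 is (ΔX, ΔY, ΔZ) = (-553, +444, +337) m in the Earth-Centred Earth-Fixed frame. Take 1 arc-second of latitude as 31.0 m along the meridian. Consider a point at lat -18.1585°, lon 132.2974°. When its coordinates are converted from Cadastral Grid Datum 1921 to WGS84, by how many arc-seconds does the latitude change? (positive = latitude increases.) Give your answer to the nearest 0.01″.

sin φ = -0.311647, cos φ = 0.950198, sin λ = 0.739662, cos λ = -0.672979.
North component: ΔN = −sin φ cos λ·ΔX − sin φ sin λ·ΔY + cos φ·ΔZ = −(-0.311647)(-0.672979)(-553) − (-0.311647)(0.739662)(444) + (0.950198)(337) = 538.55 m.
1° of latitude spans 3600 × 31.00 = 111600 m, so Δφ = 538.55 / 111600 × 3600 = 17.372″.

Δφ = 17.37″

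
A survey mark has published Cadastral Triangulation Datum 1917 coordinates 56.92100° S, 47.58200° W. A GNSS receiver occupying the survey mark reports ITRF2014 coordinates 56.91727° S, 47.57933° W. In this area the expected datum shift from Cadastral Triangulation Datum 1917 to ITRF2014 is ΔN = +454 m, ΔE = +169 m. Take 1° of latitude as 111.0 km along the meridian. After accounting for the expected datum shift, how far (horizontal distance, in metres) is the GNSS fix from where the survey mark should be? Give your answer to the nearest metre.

41 m

Observed coordinate differences: Δφ = +0.00373°, Δλ = +0.00267°.
Converting to metres (1° lat = 111000 m, cos φ = 0.545795): observed ΔN = 414.0 m, observed ΔE = 161.8 m.
Subtracting the expected shift leaves a residual of 414.0 − (454) = -40.0 m north and 161.8 − (169) = -7.2 m east.
Residual distance = √((-40.0)² + (-7.2)²) = 40.6 m.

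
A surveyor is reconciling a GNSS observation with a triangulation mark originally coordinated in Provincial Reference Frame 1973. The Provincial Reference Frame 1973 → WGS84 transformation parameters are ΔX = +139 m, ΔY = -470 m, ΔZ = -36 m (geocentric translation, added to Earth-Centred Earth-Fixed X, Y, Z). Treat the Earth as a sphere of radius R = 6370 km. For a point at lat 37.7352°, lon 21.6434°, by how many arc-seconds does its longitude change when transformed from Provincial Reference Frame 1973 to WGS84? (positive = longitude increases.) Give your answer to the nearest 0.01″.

sin φ = 0.612013, cos φ = 0.790848, sin λ = 0.368829, cos λ = 0.929497.
East component: ΔE = −sin λ·ΔX + cos λ·ΔY = −(0.368829)(139) + (0.929497)(-470) = -488.13 m.
1° of latitude spans πR/180 = 111177 m; at latitude φ, 1° of longitude spans that × cos φ = 87924.4 m, so Δλ = -488.13 / 87924.4 × 3600 = -19.986″.

Δλ = -19.99″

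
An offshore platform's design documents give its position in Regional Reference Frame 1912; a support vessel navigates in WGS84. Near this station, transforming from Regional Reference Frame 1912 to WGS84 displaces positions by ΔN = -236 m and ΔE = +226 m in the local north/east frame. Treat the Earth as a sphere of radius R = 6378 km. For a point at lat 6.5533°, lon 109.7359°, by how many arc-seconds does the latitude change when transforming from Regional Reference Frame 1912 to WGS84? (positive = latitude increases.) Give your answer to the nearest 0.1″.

On a sphere of radius R, 1 rad of latitude = R, so Δφ = ΔN / R = -236.0 / 6378000 = -3.7002e-05 rad = -7.632″.

Δφ = -7.6″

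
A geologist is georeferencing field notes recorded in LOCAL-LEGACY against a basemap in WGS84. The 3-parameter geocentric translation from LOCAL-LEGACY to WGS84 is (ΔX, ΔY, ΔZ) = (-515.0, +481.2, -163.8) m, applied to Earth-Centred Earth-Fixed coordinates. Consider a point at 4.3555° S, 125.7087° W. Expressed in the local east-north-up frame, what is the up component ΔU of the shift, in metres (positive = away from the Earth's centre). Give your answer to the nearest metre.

ΔU = -77 m

At φ = -4.3555°, λ = -125.7087°: sin φ = -0.075945, cos φ = 0.997112, sin λ = -0.811995, cos λ = -0.583665.
ΔU = cos φ cos λ·ΔX + cos φ sin λ·ΔY + sin φ·ΔZ = (0.997112)(-0.583665)(-515.0) + (0.997112)(-0.811995)(481.2) + (-0.075945)(-163.8) = -77.44 m.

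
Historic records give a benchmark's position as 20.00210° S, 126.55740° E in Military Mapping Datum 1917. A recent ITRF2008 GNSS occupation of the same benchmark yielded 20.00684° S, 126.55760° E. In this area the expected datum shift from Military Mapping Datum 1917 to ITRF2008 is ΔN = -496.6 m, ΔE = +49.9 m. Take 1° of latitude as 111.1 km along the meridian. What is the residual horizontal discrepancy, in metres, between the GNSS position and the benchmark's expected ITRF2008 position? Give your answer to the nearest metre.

Observed coordinate differences: Δφ = -0.00474°, Δλ = +0.00020°.
Converting to metres (1° lat = 111100 m, cos φ = 0.939680): observed ΔN = -526.6 m, observed ΔE = 20.9 m.
Subtracting the expected shift leaves a residual of -526.6 − (-496.6) = -30.0 m north and 20.9 − (49.9) = -29.0 m east.
Residual distance = √((-30.0)² + (-29.0)²) = 41.7 m.

42 m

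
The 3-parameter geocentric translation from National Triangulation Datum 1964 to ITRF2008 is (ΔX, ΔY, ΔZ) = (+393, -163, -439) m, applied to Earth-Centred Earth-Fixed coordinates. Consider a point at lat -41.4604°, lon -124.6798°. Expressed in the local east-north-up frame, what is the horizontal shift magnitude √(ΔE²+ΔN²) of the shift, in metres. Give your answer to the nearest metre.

569 m

The local east axis at (φ, λ) is (−sin λ, cos λ, 0), so ΔE = −sin(-124.6798°)·393 + cos(-124.6798°)·(-163) = 415.93 m.
The local north axis is (−sin φ cos λ, −sin φ sin λ, cos φ), giving ΔN = -148.055 + 88.750 − 328.993 = -388.30 m.
Horizontal magnitude = √(ΔE² + ΔN²) = √(415.93² + (-388.30)²) = 569.01 m.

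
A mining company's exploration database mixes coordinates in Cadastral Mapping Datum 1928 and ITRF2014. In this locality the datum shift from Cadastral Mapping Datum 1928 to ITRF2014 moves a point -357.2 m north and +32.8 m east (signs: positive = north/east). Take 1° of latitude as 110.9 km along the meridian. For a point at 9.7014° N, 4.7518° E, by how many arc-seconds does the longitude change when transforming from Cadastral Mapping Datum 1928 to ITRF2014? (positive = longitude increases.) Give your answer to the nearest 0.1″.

At latitude 9.7014°, cos φ = 0.985699.
1° of longitude at this latitude = 110.9 × cos φ = 109.31 km, so Δλ = 32.8 / 109314.1 = 0.0003001° = 1.080″.

Δλ = 1.1″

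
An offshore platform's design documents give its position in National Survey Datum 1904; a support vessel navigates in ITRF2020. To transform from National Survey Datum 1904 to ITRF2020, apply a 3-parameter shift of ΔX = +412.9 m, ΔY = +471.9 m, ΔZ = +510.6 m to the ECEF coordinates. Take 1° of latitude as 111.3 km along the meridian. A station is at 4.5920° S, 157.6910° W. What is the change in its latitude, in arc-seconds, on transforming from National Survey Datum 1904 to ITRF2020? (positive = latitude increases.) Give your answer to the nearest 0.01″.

Δφ = 15.01″

sin φ = -0.080060, cos φ = 0.996790, sin λ = -0.379601, cos λ = -0.925150.
North component: ΔN = −sin φ cos λ·ΔX − sin φ sin λ·ΔY + cos φ·ΔZ = −(-0.080060)(-0.925150)(412.9) − (-0.080060)(-0.379601)(471.9) + (0.996790)(510.6) = 464.04 m.
1° of latitude spans 111300 m, so Δφ = 464.04 / 111300 × 3600 = 15.009″.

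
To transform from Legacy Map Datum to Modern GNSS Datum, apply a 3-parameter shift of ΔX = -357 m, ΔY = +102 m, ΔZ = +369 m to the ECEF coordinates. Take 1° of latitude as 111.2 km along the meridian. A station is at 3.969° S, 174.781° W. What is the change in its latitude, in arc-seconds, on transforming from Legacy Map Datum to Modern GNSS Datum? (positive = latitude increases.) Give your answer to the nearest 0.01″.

Δφ = 12.69″

sin φ = -0.069217, cos φ = 0.997602, sin λ = -0.090963, cos λ = -0.995854.
North component: ΔN = −sin φ cos λ·ΔX − sin φ sin λ·ΔY + cos φ·ΔZ = −(-0.069217)(-0.995854)(-357) − (-0.069217)(-0.090963)(102) + (0.997602)(369) = 392.08 m.
1° of latitude spans 111200 m, so Δφ = 392.08 / 111200 × 3600 = 12.693″.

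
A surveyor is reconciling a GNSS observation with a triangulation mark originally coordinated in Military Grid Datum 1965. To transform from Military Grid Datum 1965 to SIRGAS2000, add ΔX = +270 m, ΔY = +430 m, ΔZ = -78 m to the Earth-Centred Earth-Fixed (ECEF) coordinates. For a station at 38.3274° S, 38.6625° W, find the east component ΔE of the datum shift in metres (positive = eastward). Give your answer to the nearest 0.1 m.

ΔE = 504.4 m

The local east axis at (φ, λ) is (−sin λ, cos λ, 0), so ΔE = −sin(-38.6625°)·270 + cos(-38.6625°)·430 = 504.44 m.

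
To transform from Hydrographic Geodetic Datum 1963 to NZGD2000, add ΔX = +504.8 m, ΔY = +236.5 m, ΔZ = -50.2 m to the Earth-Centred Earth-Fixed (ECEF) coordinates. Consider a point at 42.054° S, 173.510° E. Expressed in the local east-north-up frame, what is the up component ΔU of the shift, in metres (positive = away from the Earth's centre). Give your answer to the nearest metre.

At φ = -42.054°, λ = 173.510°: sin φ = -0.669831, cos φ = 0.742514, sin λ = 0.113030, cos λ = -0.993592.
ΔU = cos φ cos λ·ΔX + cos φ sin λ·ΔY + sin φ·ΔZ = (0.742514)(-0.993592)(504.8) + (0.742514)(0.113030)(236.5) + (-0.669831)(-50.2) = -318.94 m.

ΔU = -319 m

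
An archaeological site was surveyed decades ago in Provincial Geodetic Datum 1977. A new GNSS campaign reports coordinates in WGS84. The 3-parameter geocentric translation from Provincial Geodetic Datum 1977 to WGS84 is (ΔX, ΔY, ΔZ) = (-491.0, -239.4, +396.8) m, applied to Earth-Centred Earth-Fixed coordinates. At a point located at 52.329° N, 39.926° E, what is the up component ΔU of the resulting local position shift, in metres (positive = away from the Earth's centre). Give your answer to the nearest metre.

ΔU = -10 m

At φ = 52.329°, λ = 39.926°: sin φ = 0.791533, cos φ = 0.611126, sin λ = 0.641798, cos λ = 0.766874.
ΔU = cos φ cos λ·ΔX + cos φ sin λ·ΔY + sin φ·ΔZ = (0.611126)(0.766874)(-491.0) + (0.611126)(0.641798)(-239.4) + (0.791533)(396.8) = -9.93 m.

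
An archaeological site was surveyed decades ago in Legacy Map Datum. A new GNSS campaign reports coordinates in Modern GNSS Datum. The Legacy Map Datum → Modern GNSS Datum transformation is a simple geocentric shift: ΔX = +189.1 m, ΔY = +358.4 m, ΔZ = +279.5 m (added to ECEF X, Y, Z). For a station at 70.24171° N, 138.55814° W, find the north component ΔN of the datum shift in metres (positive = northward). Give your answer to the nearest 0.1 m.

The local north axis is (−sin φ cos λ, −sin φ sin λ, cos φ), giving ΔN = 133.409 + 223.245 + 94.486 = 451.14 m.

ΔN = 451.1 m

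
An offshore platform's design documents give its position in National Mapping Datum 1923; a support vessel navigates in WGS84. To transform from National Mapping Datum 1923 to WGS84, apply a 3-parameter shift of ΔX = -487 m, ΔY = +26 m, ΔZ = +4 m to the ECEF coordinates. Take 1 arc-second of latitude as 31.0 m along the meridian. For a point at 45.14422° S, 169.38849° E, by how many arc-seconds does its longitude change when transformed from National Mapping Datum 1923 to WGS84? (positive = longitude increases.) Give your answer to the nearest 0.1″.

sin φ = -0.708884, cos φ = 0.705325, sin λ = 0.184149, cos λ = -0.982898.
East component: ΔE = −sin λ·ΔX + cos λ·ΔY = −(0.184149)(-487) + (-0.982898)(26) = 64.13 m.
1° of latitude spans 3600 × 31.00 = 111600 m; at latitude φ, 1° of longitude spans that × cos φ = 78714.2 m, so Δλ = 64.13 / 78714.2 × 3600 = 2.933″.

Δλ = 2.9″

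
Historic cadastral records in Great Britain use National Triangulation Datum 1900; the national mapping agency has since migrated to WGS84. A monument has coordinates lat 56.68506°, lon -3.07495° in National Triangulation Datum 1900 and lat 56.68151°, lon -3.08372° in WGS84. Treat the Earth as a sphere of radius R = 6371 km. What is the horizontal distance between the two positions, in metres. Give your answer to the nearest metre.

665 m

Δφ = 56.68151° − 56.68506° = -0.00355°; Δλ = -3.08372° − -3.07495° = -0.00877°.
1° along a meridian = πR/180 = 111195 m.
ΔN = Δφ × 111195 = -394.7 m; ΔE = Δλ × 111195 × cos(56.68506°) = -0.00877 × 111195 × 0.549241 = -535.6 m.
Distance = √(ΔE² + ΔN²) = √((-535.6)² + (-394.7)²) = 665.4 m.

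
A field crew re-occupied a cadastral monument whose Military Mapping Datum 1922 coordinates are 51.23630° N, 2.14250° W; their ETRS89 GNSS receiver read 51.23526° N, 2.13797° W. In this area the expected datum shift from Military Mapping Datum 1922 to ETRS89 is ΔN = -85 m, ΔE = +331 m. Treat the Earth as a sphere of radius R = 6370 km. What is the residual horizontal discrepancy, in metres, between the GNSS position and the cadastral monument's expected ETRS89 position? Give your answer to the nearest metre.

34 m

Observed coordinate differences: Δφ = -0.00104°, Δλ = +0.00453°.
Converting to metres (1° lat = 111177 m, cos φ = 0.626110): observed ΔN = -115.6 m, observed ΔE = 315.3 m.
Subtracting the expected shift leaves a residual of -115.6 − (-85) = -30.6 m north and 315.3 − (331) = -15.7 m east.
Residual distance = √((-30.6)² + (-15.7)²) = 34.4 m.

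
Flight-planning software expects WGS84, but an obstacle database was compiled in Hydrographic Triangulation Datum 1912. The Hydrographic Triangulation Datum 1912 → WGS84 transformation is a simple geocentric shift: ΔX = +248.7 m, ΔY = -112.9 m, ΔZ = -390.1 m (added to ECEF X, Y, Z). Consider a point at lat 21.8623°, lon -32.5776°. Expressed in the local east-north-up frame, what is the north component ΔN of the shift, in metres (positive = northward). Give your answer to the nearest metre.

The local north axis is (−sin φ cos λ, −sin φ sin λ, cos φ), giving ΔN = -78.039 − 22.637 − 362.045 = -462.72 m.

ΔN = -463 m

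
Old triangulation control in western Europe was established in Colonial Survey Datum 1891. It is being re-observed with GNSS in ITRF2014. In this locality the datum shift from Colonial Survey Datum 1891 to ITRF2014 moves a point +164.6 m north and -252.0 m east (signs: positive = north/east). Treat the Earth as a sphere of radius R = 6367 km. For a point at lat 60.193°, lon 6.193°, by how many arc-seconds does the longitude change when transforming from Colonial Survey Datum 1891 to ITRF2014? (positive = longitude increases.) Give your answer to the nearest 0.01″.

Δλ = -16.42″

At latitude 60.193°, cos φ = 0.497080.
One radian of longitude at latitude φ spans R cos φ, so Δλ = ΔE / (R cos φ) = -252.0 / (6367000 × 0.497080) = -7.9623e-05 rad = -16.423″.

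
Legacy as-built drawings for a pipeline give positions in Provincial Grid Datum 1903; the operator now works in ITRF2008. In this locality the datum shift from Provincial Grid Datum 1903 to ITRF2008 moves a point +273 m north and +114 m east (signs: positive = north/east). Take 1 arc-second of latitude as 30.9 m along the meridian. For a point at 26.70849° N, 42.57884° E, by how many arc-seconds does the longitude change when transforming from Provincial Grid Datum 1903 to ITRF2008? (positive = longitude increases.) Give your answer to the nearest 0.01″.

Δλ = 4.13″

At latitude 26.70849°, cos φ = 0.893305.
1″ of longitude at this latitude = 30.90 × cos φ = 27.6031 m, so Δλ = 114.0 / 27.6031 = 4.130″.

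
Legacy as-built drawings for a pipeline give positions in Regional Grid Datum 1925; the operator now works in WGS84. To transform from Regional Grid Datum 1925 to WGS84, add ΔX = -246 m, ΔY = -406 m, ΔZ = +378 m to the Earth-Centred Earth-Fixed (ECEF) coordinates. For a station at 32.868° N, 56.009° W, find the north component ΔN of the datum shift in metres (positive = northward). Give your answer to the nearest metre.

ΔN = 209 m

At φ = 32.868°, λ = -56.009°: sin φ = 0.542705, cos φ = 0.839923, sin λ = -0.829125, cos λ = 0.559063.
ΔN = −sin φ cos λ·ΔX − sin φ sin λ·ΔY + cos φ·ΔZ = −(0.542705)(0.559063)(-246) − (0.542705)(-0.829125)(-406) + (0.839923)(378) = 209.44 m.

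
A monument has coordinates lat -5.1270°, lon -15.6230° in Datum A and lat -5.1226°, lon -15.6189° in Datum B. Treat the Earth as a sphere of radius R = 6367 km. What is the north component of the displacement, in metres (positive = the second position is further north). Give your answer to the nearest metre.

Δφ = -5.1226° − -5.1270° = +0.0044°; Δλ = -15.6189° − -15.6230° = +0.0041°.
1° along a meridian = πR/180 = 111125 m.
ΔN = Δφ × 111125 = 489.0 m; ΔE = Δλ × 111125 × cos(-5.1270°) = +0.0041 × 111125 × 0.995999 = 453.8 m.

ΔN = 489 m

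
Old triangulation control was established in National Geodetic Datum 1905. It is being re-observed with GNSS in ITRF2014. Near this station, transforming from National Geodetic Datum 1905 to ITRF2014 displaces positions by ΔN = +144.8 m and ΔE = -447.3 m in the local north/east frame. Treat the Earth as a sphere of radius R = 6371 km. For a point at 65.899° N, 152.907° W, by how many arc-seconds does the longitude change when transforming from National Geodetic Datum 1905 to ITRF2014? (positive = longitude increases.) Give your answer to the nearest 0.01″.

At latitude 65.899°, cos φ = 0.408346.
One radian of longitude at latitude φ spans R cos φ, so Δλ = ΔE / (R cos φ) = -447.3 / (6371000 × 0.408346) = -1.7193e-04 rad = -35.464″.

Δλ = -35.46″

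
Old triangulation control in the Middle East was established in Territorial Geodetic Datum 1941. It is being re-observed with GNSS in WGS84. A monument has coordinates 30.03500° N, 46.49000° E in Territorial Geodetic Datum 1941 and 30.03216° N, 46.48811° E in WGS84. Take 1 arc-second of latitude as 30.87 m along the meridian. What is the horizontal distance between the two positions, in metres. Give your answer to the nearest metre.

364 m

Δφ = 30.03216° − 30.03500° = -0.00284°; Δλ = 46.48811° − 46.49000° = -0.00189°.
1° of latitude = 3600 × 30.87 = 111132 m.
ΔN = Δφ × 111132 = -315.6 m; ΔE = Δλ × 111132 × cos(30.03500°) = -0.00189 × 111132 × 0.865720 = -181.8 m.
Distance = √(ΔE² + ΔN²) = √((-181.8)² + (-315.6)²) = 364.2 m.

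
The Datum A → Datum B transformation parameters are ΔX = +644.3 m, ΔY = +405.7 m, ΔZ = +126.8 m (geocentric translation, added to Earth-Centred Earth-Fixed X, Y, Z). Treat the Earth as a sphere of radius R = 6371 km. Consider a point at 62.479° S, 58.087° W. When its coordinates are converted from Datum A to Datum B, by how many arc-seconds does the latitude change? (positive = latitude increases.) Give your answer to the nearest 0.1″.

sin φ = -0.886842, cos φ = 0.462074, sin λ = -0.848852, cos λ = 0.528631.
North component: ΔN = −sin φ cos λ·ΔX − sin φ sin λ·ΔY + cos φ·ΔZ = −(-0.886842)(0.528631)(644.3) − (-0.886842)(-0.848852)(405.7) + (0.462074)(126.8) = 55.24 m.
1° of latitude spans πR/180 = 111195 m, so Δφ = 55.24 / 111195 × 3600 = 1.788″.

Δφ = 1.8″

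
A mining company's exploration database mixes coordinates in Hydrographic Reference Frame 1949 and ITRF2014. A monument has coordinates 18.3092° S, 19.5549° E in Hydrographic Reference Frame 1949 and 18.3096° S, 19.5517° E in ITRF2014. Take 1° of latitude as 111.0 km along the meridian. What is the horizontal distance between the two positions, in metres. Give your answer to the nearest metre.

340 m

Δφ = -18.3096° − -18.3092° = -0.0004°; Δλ = 19.5517° − 19.5549° = -0.0032°.
ΔN = Δφ × 111000 = -44.4 m; ΔE = Δλ × 111000 × cos(-18.3092°) = -0.0032 × 111000 × 0.949375 = -337.2 m.
Distance = √(ΔE² + ΔN²) = √((-337.2)² + (-44.4)²) = 340.1 m.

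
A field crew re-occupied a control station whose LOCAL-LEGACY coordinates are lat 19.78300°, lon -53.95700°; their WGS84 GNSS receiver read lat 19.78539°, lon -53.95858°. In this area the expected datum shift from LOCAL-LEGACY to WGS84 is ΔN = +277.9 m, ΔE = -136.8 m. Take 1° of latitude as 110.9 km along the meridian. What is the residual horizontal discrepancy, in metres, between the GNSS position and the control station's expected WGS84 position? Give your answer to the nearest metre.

31 m

Observed coordinate differences: Δφ = +0.00239°, Δλ = -0.00158°.
Converting to metres (1° lat = 110900 m, cos φ = 0.940981): observed ΔN = 265.1 m, observed ΔE = -164.9 m.
Subtracting the expected shift leaves a residual of 265.1 − (277.9) = -12.8 m north and -164.9 − (-136.8) = -28.1 m east.
Residual distance = √((-12.8)² + (-28.1)²) = 30.9 m.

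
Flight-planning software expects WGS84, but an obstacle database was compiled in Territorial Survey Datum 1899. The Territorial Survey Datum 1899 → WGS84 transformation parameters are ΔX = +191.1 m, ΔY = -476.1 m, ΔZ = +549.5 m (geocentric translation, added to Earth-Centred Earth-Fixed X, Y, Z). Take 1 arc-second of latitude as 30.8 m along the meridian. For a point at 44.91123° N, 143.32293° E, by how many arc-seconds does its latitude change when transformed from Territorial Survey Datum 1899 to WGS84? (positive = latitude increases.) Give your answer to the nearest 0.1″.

Δφ = 22.7″

sin φ = 0.706010, cos φ = 0.708201, sin λ = 0.597304, cos λ = -0.802015.
North component: ΔN = −sin φ cos λ·ΔX − sin φ sin λ·ΔY + cos φ·ΔZ = −(0.706010)(-0.802015)(191.1) − (0.706010)(0.597304)(-476.1) + (0.708201)(549.5) = 698.14 m.
1° of latitude spans 3600 × 30.80 = 110880 m, so Δφ = 698.14 / 110880 × 3600 = 22.667″.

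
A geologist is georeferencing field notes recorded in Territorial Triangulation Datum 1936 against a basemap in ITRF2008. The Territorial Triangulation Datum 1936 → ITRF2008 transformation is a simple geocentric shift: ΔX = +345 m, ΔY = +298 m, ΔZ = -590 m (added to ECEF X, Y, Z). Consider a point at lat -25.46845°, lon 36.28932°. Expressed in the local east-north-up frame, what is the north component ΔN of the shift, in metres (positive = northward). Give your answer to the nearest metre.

ΔN = -337 m

At φ = -25.46845°, λ = 36.28932°: sin φ = -0.430014, cos φ = 0.902822, sin λ = 0.591863, cos λ = 0.806039.
ΔN = −sin φ cos λ·ΔX − sin φ sin λ·ΔY + cos φ·ΔZ = −(-0.430014)(0.806039)(345) − (-0.430014)(0.591863)(298) + (0.902822)(-590) = -337.24 m.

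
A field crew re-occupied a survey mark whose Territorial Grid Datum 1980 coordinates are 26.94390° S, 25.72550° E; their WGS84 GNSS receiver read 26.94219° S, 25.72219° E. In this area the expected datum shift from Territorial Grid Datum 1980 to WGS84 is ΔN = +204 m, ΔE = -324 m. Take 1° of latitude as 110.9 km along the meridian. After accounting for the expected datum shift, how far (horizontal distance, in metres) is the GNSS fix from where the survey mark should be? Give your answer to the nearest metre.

15 m

Observed coordinate differences: Δφ = +0.00171°, Δλ = -0.00331°.
Converting to metres (1° lat = 110900 m, cos φ = 0.891451): observed ΔN = 189.6 m, observed ΔE = -327.2 m.
Subtracting the expected shift leaves a residual of 189.6 − (204) = -14.4 m north and -327.2 − (-324) = -3.2 m east.
Residual distance = √((-14.4)² + (-3.2)²) = 14.7 m.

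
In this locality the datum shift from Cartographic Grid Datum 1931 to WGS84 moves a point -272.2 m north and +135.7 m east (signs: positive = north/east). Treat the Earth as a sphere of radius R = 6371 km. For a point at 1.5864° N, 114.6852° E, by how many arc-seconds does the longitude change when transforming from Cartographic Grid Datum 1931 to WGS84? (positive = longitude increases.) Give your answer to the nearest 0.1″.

At latitude 1.5864°, cos φ = 0.999617.
One radian of longitude at latitude φ spans R cos φ, so Δλ = ΔE / (R cos φ) = 135.7 / (6371000 × 0.999617) = 2.1308e-05 rad = 4.395″.

Δλ = 4.4″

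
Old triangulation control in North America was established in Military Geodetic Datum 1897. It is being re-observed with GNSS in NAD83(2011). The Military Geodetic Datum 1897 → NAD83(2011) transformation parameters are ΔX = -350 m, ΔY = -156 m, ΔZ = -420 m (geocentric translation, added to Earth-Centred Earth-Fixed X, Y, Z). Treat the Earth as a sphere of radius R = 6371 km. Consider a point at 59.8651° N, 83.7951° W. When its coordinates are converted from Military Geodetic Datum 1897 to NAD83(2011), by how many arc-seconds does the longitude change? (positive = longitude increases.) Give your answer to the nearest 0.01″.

sin φ = 0.864846, cos φ = 0.502038, sin λ = -0.994142, cos λ = 0.108084.
East component: ΔE = −sin λ·ΔX + cos λ·ΔY = −(-0.994142)(-350) + (0.108084)(-156) = -364.81 m.
1° of latitude spans πR/180 = 111195 m; at latitude φ, 1° of longitude spans that × cos φ = 55824.0 m, so Δλ = -364.81 / 55824.0 × 3600 = -23.526″.

Δλ = -23.53″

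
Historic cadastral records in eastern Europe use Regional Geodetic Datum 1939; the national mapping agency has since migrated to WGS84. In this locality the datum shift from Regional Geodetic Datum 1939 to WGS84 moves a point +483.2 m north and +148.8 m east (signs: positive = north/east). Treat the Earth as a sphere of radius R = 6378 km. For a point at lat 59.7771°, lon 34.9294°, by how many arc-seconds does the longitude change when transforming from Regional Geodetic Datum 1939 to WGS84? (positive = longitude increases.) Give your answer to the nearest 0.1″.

At latitude 59.7771°, cos φ = 0.503365.
One radian of longitude at latitude φ spans R cos φ, so Δλ = ΔE / (R cos φ) = 148.8 / (6378000 × 0.503365) = 4.6348e-05 rad = 9.560″.

Δλ = 9.6″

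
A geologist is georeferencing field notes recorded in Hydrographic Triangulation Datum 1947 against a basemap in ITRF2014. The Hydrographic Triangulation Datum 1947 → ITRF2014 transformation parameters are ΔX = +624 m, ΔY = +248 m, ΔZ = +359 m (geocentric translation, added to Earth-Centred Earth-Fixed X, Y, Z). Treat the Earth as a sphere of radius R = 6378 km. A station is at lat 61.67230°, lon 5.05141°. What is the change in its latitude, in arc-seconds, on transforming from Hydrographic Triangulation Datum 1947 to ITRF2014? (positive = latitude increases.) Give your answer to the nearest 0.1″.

Δφ = -12.8″

sin φ = 0.880248, cos φ = 0.474514, sin λ = 0.088050, cos λ = 0.996116.
North component: ΔN = −sin φ cos λ·ΔX − sin φ sin λ·ΔY + cos φ·ΔZ = −(0.880248)(0.996116)(624) − (0.880248)(0.088050)(248) + (0.474514)(359) = -396.01 m.
1° of latitude spans πR/180 = 111317 m, so Δφ = -396.01 / 111317 × 3600 = -12.807″.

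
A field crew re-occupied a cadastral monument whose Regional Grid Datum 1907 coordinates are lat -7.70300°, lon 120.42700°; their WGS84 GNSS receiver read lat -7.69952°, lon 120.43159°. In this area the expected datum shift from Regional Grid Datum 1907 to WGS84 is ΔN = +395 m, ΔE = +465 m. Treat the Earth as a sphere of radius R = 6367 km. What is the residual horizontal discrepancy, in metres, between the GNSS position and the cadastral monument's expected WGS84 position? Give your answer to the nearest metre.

41 m

Observed coordinate differences: Δφ = +0.00348°, Δλ = +0.00459°.
Converting to metres (1° lat = 111125 m, cos φ = 0.990976): observed ΔN = 386.7 m, observed ΔE = 505.5 m.
Subtracting the expected shift leaves a residual of 386.7 − (395) = -8.3 m north and 505.5 − (465) = 40.5 m east.
Residual distance = √((-8.3)² + 40.5²) = 41.3 m.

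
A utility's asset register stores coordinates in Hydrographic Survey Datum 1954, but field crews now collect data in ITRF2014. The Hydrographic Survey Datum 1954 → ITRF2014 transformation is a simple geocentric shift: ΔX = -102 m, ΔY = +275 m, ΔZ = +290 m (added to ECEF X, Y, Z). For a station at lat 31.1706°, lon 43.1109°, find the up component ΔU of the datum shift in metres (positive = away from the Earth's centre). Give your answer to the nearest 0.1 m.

At φ = 31.1706°, λ = 43.1109°: sin φ = 0.517588, cos φ = 0.855630, sin λ = 0.683413, cos λ = 0.730032.
ΔU = cos φ cos λ·ΔX + cos φ sin λ·ΔY + sin φ·ΔZ = (0.855630)(0.730032)(-102) + (0.855630)(0.683413)(275) + (0.517588)(290) = 247.19 m.

ΔU = 247.2 m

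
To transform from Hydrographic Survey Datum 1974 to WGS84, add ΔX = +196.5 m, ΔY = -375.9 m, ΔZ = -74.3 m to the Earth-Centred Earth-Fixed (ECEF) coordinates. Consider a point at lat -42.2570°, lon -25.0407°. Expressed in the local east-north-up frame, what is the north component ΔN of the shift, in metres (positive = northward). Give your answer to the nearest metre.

At φ = -42.2570°, λ = -25.0407°: sin φ = -0.672457, cos φ = 0.740136, sin λ = -0.423262, cos λ = 0.906007.
ΔN = −sin φ cos λ·ΔX − sin φ sin λ·ΔY + cos φ·ΔZ = −(-0.672457)(0.906007)(196.5) − (-0.672457)(-0.423262)(-375.9) + (0.740136)(-74.3) = 171.72 m.

ΔN = 172 m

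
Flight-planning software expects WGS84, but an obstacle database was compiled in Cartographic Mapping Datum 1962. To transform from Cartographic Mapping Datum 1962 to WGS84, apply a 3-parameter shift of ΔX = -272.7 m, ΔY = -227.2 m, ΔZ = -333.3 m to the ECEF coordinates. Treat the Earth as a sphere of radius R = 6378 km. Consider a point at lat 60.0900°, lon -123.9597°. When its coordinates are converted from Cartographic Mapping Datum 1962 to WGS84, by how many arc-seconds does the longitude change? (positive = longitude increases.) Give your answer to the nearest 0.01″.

sin φ = 0.866810, cos φ = 0.498639, sin λ = -0.829431, cos λ = -0.558610.
East component: ΔE = −sin λ·ΔX + cos λ·ΔY = −(-0.829431)(-272.7) + (-0.558610)(-227.2) = -99.27 m.
1° of latitude spans πR/180 = 111317 m; at latitude φ, 1° of longitude spans that × cos φ = 55507.1 m, so Δλ = -99.27 / 55507.1 × 3600 = -6.438″.

Δλ = -6.44″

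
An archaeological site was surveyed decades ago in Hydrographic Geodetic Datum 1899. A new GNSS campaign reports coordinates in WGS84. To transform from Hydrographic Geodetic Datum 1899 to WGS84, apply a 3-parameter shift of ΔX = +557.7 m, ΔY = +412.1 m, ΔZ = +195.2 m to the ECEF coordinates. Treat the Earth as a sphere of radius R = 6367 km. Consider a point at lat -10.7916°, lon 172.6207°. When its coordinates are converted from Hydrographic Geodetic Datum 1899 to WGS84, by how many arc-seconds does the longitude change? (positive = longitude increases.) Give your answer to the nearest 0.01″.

sin φ = -0.187237, cos φ = 0.982315, sin λ = 0.128437, cos λ = -0.991718.
East component: ΔE = −sin λ·ΔX + cos λ·ΔY = −(0.128437)(557.7) + (-0.991718)(412.1) = -480.32 m.
1° of latitude spans πR/180 = 111125 m; at latitude φ, 1° of longitude spans that × cos φ = 109159.8 m, so Δλ = -480.32 / 109159.8 × 3600 = -15.840″.

Δλ = -15.84″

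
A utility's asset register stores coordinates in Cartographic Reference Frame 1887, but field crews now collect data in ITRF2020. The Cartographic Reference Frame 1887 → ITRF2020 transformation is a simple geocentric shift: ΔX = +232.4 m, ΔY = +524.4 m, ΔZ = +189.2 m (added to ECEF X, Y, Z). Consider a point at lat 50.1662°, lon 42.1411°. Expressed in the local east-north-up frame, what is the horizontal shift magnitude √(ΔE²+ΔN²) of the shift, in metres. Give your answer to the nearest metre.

At φ = 50.1662°, λ = 42.1411°: sin φ = 0.767906, cos φ = 0.640563, sin λ = 0.670959, cos λ = 0.741495.
ΔE = −sin λ·ΔX + cos λ·ΔY = −(0.670959)·(232.4) + (0.741495)·(524.4) = 232.91 m.
ΔN = −sin φ cos λ·ΔX − sin φ sin λ·ΔY + cos φ·ΔZ = −(0.767906)(0.741495)(232.4) − (0.767906)(0.670959)(524.4) + (0.640563)(189.2) = -281.32 m.
Horizontal magnitude = √(ΔE² + ΔN²) = √(232.91² + (-281.32)²) = 365.22 m.

365 m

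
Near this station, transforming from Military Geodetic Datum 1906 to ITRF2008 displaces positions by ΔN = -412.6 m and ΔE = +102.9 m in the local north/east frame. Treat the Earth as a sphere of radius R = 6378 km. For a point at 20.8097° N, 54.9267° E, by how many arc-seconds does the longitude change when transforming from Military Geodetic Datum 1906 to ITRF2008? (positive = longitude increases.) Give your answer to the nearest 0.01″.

At latitude 20.8097°, cos φ = 0.934766.
One radian of longitude at latitude φ spans R cos φ, so Δλ = ΔE / (R cos φ) = 102.9 / (6378000 × 0.934766) = 1.7259e-05 rad = 3.560″.

Δλ = 3.56″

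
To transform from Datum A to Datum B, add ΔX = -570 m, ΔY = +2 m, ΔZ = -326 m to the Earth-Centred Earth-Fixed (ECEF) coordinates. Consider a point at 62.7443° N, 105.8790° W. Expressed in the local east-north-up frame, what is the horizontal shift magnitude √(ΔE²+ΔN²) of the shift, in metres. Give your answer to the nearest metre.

At φ = 62.7443°, λ = -105.8790°: sin φ = 0.888972, cos φ = 0.457962, sin λ = -0.961842, cos λ = -0.273607.
ΔE = −sin λ·ΔX + cos λ·ΔY = −(-0.961842)·(-570) + (-0.273607)·(2) = -548.80 m.
ΔN = −sin φ cos λ·ΔX − sin φ sin λ·ΔY + cos φ·ΔZ = −(0.888972)(-0.273607)(-570) − (0.888972)(-0.961842)(2) + (0.457962)(-326) = -286.23 m.
Horizontal magnitude = √(ΔE² + ΔN²) = √((-548.80)² + (-286.23)²) = 618.95 m.

619 m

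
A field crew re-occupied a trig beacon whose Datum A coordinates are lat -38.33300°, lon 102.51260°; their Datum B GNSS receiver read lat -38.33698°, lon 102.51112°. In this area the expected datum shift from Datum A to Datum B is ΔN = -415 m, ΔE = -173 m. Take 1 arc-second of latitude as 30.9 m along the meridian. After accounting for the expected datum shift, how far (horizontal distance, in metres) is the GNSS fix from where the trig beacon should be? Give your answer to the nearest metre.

Observed coordinate differences: Δφ = -0.00398°, Δλ = -0.00148°.
Converting to metres (1° lat = 111240 m, cos φ = 0.784419): observed ΔN = -442.7 m, observed ΔE = -129.1 m.
Subtracting the expected shift leaves a residual of -442.7 − (-415) = -27.7 m north and -129.1 − (-173) = 43.9 m east.
Residual distance = √((-27.7)² + 43.9²) = 51.9 m.

52 m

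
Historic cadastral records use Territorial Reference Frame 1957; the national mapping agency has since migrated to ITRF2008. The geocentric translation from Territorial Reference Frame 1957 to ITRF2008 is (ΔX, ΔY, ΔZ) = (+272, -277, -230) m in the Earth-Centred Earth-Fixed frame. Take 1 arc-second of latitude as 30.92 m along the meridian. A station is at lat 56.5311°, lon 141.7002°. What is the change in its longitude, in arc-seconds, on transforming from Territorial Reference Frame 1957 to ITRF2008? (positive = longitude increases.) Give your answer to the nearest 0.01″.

Δλ = 2.86″

sin φ = 0.834185, cos φ = 0.551484, sin λ = 0.619776, cos λ = -0.784779.
East component: ΔE = −sin λ·ΔX + cos λ·ΔY = −(0.619776)(272) + (-0.784779)(-277) = 48.80 m.
1° of latitude spans 3600 × 30.92 = 111312 m; at latitude φ, 1° of longitude spans that × cos φ = 61386.8 m, so Δλ = 48.80 / 61386.8 × 3600 = 2.862″.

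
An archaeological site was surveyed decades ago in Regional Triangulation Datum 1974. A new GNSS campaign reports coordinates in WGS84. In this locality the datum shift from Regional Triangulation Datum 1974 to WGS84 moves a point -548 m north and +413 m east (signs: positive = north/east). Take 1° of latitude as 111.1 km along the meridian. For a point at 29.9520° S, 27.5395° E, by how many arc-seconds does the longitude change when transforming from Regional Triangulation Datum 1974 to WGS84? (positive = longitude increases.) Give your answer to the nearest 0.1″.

Δλ = 15.4″

At latitude -29.9520°, cos φ = 0.866444.
1° of longitude at this latitude = 111.1 × cos φ = 96.26 km, so Δλ = 413.0 / 96261.9 = 0.0042904° = 15.445″.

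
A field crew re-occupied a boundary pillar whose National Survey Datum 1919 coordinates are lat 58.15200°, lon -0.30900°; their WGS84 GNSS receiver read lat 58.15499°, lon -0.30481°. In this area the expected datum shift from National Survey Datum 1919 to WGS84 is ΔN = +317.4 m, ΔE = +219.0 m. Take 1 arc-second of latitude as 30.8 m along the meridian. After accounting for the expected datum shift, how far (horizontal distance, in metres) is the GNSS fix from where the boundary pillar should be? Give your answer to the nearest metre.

Observed coordinate differences: Δφ = +0.00299°, Δλ = +0.00419°.
Converting to metres (1° lat = 110880 m, cos φ = 0.527668): observed ΔN = 331.5 m, observed ΔE = 245.1 m.
Subtracting the expected shift leaves a residual of 331.5 − (317.4) = 14.1 m north and 245.1 − (219.0) = 26.1 m east.
Residual distance = √(14.1² + 26.1²) = 29.7 m.

30 m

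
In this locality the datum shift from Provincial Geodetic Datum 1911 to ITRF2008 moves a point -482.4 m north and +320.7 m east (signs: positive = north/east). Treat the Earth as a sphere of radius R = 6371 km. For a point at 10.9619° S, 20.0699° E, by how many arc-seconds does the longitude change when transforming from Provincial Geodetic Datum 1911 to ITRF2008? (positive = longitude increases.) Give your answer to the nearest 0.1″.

At latitude -10.9619°, cos φ = 0.981754.
One radian of longitude at latitude φ spans R cos φ, so Δλ = ΔE / (R cos φ) = 320.7 / (6371000 × 0.981754) = 5.1273e-05 rad = 10.576″.

Δλ = 10.6″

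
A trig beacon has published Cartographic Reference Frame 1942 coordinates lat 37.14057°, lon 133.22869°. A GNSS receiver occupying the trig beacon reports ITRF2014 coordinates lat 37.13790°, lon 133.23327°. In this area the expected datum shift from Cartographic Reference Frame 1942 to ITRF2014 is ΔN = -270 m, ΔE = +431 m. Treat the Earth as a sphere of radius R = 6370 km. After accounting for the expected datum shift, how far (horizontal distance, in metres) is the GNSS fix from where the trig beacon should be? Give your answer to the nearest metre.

37 m

Observed coordinate differences: Δφ = -0.00267°, Δλ = +0.00458°.
Converting to metres (1° lat = 111177 m, cos φ = 0.797157): observed ΔN = -296.8 m, observed ΔE = 405.9 m.
Subtracting the expected shift leaves a residual of -296.8 − (-270) = -26.8 m north and 405.9 − (431) = -25.1 m east.
Residual distance = √((-26.8)² + (-25.1)²) = 36.7 m.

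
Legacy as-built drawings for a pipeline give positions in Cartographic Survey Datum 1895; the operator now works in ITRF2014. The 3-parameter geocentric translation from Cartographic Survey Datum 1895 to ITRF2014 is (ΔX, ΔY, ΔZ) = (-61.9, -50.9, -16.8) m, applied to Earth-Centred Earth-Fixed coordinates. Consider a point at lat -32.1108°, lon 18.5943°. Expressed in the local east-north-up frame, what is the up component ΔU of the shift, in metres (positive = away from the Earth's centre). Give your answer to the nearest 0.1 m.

At φ = -32.1108°, λ = 18.5943°: sin φ = -0.531558, cos φ = 0.847022, sin λ = 0.318865, cos λ = 0.947800.
ΔU = cos φ cos λ·ΔX + cos φ sin λ·ΔY + sin φ·ΔZ = (0.847022)(0.947800)(-61.9) + (0.847022)(0.318865)(-50.9) + (-0.531558)(-16.8) = -54.51 m.

ΔU = -54.5 m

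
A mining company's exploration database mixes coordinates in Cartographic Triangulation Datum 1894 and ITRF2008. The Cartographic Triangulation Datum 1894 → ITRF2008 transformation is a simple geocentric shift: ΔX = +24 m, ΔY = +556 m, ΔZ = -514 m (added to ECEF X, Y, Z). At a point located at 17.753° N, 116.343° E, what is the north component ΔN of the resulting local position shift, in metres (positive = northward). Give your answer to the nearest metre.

ΔN = -638 m

The local north axis is (−sin φ cos λ, −sin φ sin λ, cos φ), giving ΔN = 3.247 − 151.927 − 489.523 = -638.20 m.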